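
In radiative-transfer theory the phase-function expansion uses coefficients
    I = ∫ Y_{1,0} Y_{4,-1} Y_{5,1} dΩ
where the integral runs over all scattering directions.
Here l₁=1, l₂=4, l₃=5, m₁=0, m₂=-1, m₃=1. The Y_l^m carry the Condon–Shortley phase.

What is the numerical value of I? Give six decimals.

Rules hold: Σm=0, L=10 even, 3≤5≤5.
N = 3·9·11 = 297
Δ = 0!·2!·8!/11! = 1/495
Racah Σ t=0..0: t=0:+1/576 = 1/576
⇒ 3j(1 4 5; 0 0 0)² = 5/99, sgn -1
Racah Σ t=0..0: t=0:+1/720 = 1/720
⇒ 3j(1 4 5; 0 -1 1)² = 8/165, sgn +1
4πI² = N·(3j₀)²·(3jₘ)² = 8/11
I = -1·√(0.727273/4π) = -0.24057125

-0.240571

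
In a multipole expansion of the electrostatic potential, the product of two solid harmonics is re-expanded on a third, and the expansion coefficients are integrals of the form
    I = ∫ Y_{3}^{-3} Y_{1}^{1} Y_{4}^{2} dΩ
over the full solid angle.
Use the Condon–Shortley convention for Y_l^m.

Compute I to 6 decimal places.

0.061558

Rules hold: Σm=0, L=8 even, 2≤4≤4.
N = 7·3·9 = 189
Δ = 0!·6!·2!/9! = 1/252
Racah Σ t=0..0: t=0:+1/36 = 1/36
⇒ 3j(3 1 4; 0 0 0)² = 4/63, sgn +1
Racah Σ t=0..0: t=0:+1/1440 = 1/1440
⇒ 3j(3 1 4; -3 1 2)² = 1/252, sgn +1
4πI² = N·(3j₀)²·(3jₘ)² = 1/21
I = +1·√(0.047619/4π) = 0.06155813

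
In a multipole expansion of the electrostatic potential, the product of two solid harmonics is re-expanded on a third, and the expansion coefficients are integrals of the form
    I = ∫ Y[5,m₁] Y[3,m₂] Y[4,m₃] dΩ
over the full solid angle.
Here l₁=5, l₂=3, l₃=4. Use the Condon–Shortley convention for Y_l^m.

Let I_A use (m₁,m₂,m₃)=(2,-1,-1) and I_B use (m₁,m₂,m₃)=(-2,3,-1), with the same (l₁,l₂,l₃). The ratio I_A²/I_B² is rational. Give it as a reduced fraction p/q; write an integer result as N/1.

256/375

l's match ⇒ only the (l;m) 3-j factors differ between A and B.
A: triangle coeff Δ(5,3,4) = 1/180180; Σ_t [0,2]: t=0:+1/1728 t=1:−1/288 t=2:+1/960 = -1/540; (3j)²=128/6435 [(5 3 4; 2 -1 -1)], sign=+1
B: triangle coeff Δ(5,3,4) = 1/180180; Σ_t [4,4]: t=4:+1/1728 = 1/1728; (3j)²=25/858 [(5 3 4; -2 3 -1)], sign=-1
I_A²/I_B² = (128/6435)/(25/858) = 256/375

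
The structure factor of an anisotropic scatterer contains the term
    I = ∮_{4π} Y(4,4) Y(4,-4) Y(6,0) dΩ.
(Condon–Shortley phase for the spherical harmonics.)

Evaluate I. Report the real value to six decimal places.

-0.028451

m-sum 0 ✓  L=14 even ✓  0≤6≤8 ✓
Π(2lᵢ+1) = 9×9×13 = 1053
triangle coeff Δ(4,4,6) = 1/1261260
Σ_t [0,2]: t=0:+1/4608 t=1:−1/1296 t=2:+1/4608 = -7/20736
(3j)²=20/1287 [(4 4 6; 0 0 0)], sign=-1
Σ_t [0,0]: t=0:+1/1036800 = 1/1036800
(3j)²=4/6435 [(4 4 6; 4 -4 0)], sign=+1
⇒ 4πI² = 16/1573
I = (-1)√(16/1573/(4π)) = -0.02845055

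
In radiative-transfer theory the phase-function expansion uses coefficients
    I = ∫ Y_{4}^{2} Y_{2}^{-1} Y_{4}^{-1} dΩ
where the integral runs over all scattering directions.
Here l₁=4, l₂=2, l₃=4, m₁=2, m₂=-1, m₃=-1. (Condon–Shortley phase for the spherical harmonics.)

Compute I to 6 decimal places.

m-sum 0 ✓  L=10 even ✓  2≤4≤6 ✓
Π(2lᵢ+1) = 9×5×9 = 405
triangle coeff Δ(4,2,4) = 1/13860
Σ_t [0,2]: t=0:+1/192 t=1:−1/36 t=2:+1/192 = -5/288
(3j)²=20/693 [(4 2 4; 0 0 0)], sign=-1
Σ_t [0,1]: t=0:+1/96 t=1:−1/240 = 1/160
(3j)²=27/1540 [(4 2 4; 2 -1 -1)], sign=-1
⇒ 4πI² = 1215/5929
I = (+1)√(1215/5929/(4π)) = 0.12770047

0.127700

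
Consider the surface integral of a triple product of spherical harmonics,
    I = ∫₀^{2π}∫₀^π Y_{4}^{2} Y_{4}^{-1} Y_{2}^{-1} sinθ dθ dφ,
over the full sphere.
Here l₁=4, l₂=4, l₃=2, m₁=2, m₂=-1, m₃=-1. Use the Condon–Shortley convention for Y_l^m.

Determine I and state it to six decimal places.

Checks pass: Σm=0; 10 even; l₃=2∈[0,8].
(2·4+1)(2·4+1)(2·2+1) = 405
Δ: 6! 2! 2! / 11! → 1/13860
sum: t=2:+1/192 t=3:−1/36 t=4:+1/192 = -5/288
3j²(4 4 2; 0 0 0) = Δ·Π!·Σ² = 20/693  (sign -1)
sum: t=1:−1/240 t=2:+1/96 = 1/160
3j²(4 4 2; 2 -1 -1) = Δ·Π!·Σ² = 27/1540  (sign -1)
combine: 4πI² = 405·20/693·27/1540 = 1215/5929
take √, sign +1: I = 0.12770047

0.127700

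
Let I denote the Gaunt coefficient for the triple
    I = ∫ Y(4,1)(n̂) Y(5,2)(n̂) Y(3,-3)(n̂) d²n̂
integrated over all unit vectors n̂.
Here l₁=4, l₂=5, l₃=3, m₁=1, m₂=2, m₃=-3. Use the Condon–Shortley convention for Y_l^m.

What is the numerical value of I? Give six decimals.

m-sum 0 ✓  L=12 even ✓  1≤3≤9 ✓
Π(2lᵢ+1) = 9×11×7 = 693
triangle coeff Δ(4,5,3) = 1/180180
Σ_t [2,4]: t=2:+1/576 t=3:−1/144 t=4:+1/576 = -1/288
(3j)²=20/1001 [(4 5 3; 0 0 0)], sign=+1
Σ_t [3,3]: t=3:−1/1728 = -1/1728
(3j)²=25/858 [(4 5 3; 1 2 -3)], sign=-1
⇒ 4πI² = 750/1859
I = (-1)√(750/1859/(4π)) = -0.17917854

-0.179179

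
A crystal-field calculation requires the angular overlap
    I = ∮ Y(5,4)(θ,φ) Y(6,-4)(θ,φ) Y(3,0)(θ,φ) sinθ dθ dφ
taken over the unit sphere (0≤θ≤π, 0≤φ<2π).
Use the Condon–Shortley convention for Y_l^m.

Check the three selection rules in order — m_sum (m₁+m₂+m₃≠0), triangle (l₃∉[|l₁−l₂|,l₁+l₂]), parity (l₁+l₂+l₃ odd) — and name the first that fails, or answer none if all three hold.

azimuthal sum: 4 − 4 + 0 = 0  ✓
1 ≤ 3 ≤ 11 (triangle on l)  ✓
L = 5 + 6 + 3 = 14 (even)  ✓

none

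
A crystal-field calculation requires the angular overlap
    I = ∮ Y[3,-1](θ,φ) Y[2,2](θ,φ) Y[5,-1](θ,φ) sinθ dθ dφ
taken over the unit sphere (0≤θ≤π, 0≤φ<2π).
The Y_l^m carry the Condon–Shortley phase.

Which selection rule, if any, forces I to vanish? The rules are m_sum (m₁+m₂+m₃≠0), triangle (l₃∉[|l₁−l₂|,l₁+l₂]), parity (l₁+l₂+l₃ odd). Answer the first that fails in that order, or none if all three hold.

none

Σmᵢ = 0  ✓
l₃∈[|l₁−l₂|,l₁+l₂]=[1,5], have l₃=5  ✓
Σlᵢ = 10 ⇒ even  ✓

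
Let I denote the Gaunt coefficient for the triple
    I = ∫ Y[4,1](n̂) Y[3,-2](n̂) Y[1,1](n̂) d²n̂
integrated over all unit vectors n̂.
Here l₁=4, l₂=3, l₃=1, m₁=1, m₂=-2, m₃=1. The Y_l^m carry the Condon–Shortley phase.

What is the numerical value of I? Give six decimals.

Rules hold: Σm=0, L=8 even, 1≤1≤7.
N = 9·7·3 = 189
Δ = 6!·2!·0!/9! = 1/252
Racah Σ t=3..3: t=3:−1/36 = -1/36
⇒ 3j(4 3 1; 0 0 0)² = 4/63, sgn +1
Racah Σ t=1..1: t=1:−1/240 = -1/240
⇒ 3j(4 3 1; 1 -2 1)² = 1/84, sgn -1
4πI² = N·(3j₀)²·(3jₘ)² = 1/7
I = -1·√(0.142857/4π) = -0.10662181

-0.106622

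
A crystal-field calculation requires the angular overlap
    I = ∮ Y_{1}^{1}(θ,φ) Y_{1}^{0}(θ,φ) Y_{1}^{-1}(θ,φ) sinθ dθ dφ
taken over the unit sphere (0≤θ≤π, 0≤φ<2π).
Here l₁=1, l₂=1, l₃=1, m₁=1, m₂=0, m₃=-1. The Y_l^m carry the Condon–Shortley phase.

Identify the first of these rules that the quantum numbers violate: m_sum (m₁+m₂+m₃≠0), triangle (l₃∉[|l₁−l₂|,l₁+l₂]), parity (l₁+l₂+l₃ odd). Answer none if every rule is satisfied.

parity

m₁+m₂+m₃ = 1 + 0 − 1 = 0  ✓
triangle: |1−1|=0 ≤ l₃=1 ≤ 1+1=2  ✓
parity: l₁+l₂+l₃ = 3 is odd  ✗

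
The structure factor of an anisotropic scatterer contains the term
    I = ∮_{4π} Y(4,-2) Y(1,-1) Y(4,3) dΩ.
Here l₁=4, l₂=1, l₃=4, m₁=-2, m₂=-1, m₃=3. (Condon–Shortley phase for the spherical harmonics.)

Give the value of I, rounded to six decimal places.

l₁+l₂+l₃=9 is odd: 3j(l;000)=0 ⇒ I=0

0.000000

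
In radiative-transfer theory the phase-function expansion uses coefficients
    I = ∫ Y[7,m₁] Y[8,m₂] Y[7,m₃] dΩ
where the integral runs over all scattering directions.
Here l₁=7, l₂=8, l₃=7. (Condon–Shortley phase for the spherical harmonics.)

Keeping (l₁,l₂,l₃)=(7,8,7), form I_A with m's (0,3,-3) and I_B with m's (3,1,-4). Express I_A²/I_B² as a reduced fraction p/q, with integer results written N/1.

12005/12168

l's match ⇒ only the (l;m) 3-j factors differ between A and B.
A: triangle coeff Δ(7,8,7) = 1/22086194130; Σ_t [3,7]: t=3:−1/1393459200 t=4:+1/104509440 t=5:−1/49766400 t=6:+1/124416000 t=7:−1/2090188800 = -11/2985984000; (3j)²=3773/579462 [(7 8 7; 0 3 -3)], sign=-1
B: triangle coeff Δ(7,8,7) = 1/22086194130; Σ_t [1,4]: t=1:−1/7315660800 t=2:+1/348364800 t=3:−1/124416000 t=4:+1/298598400 = -143/73156608000; (3j)²=1716/260015 [(7 8 7; 3 1 -4)], sign=+1
I_A²/I_B² = (3773/579462)/(1716/260015) = 12005/12168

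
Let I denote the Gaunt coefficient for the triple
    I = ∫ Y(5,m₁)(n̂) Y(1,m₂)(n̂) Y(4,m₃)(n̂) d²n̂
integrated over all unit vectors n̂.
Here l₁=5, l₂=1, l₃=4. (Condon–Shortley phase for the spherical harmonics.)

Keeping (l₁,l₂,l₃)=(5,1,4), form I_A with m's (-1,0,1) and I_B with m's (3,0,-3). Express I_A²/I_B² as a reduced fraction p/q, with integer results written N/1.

3/2

l's match ⇒ only the (l;m) 3-j factors differ between A and B.
A: triangle coeff Δ(5,1,4) = 1/495; Σ_t [1,1]: t=1:−1/720 = -1/720; (3j)²=8/165 [(5 1 4; -1 0 1)], sign=+1
B: triangle coeff Δ(5,1,4) = 1/495; Σ_t [1,1]: t=1:−1/5040 = -1/5040; (3j)²=16/495 [(5 1 4; 3 0 -3)], sign=+1
I_A²/I_B² = (8/165)/(16/495) = 3/2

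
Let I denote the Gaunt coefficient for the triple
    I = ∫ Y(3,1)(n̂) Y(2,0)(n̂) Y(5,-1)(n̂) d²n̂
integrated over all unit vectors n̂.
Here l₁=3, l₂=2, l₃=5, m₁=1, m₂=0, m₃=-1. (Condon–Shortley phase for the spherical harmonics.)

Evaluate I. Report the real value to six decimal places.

-0.227318

Checks pass: Σm=0; 10 even; l₃=5∈[1,5].
(2·3+1)(2·2+1)(2·5+1) = 385
Δ: 0! 6! 4! / 11! → 1/2310
sum: t=0:+1/144 = 1/144
3j²(3 2 5; 0 0 0) = Δ·Π!·Σ² = 10/231  (sign -1)
sum: t=0:+1/192 = 1/192
3j²(3 2 5; 1 0 -1) = Δ·Π!·Σ² = 3/77  (sign +1)
combine: 4πI² = 385·10/231·3/77 = 50/77
take √, sign -1: I = -0.22731846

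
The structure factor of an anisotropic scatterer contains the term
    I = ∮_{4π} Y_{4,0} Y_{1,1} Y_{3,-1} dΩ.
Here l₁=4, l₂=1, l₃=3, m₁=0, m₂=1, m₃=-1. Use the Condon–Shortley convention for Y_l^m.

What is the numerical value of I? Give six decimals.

0.150786

Checks pass: Σm=0; 8 even; l₃=3∈[3,5].
(2·4+1)(2·1+1)(2·3+1) = 189
Δ: 2! 6! 0! / 9! → 1/252
sum: t=1:−1/36 = -1/36
3j²(4 1 3; 0 0 0) = Δ·Π!·Σ² = 4/63  (sign +1)
sum: t=2:+1/96 = 1/96
3j²(4 1 3; 0 1 -1) = Δ·Π!·Σ² = 1/42  (sign +1)
combine: 4πI² = 189·4/63·1/42 = 2/7
take √, sign +1: I = 0.15078601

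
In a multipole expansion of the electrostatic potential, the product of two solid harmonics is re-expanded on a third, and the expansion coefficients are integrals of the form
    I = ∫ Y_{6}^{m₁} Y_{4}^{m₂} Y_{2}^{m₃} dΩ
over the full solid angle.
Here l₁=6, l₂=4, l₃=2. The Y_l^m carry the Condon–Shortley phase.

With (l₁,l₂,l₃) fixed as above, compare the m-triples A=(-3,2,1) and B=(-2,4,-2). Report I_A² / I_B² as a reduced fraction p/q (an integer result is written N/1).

252/1

l's match ⇒ only the (l;m) 3-j factors differ between A and B.
A: triangle coeff Δ(6,4,2) = 1/6435; Σ_t [6,6]: t=6:+1/8640 = 1/8640; (3j)²=28/715 [(6 4 2; -3 2 1)], sign=-1
B: triangle coeff Δ(6,4,2) = 1/6435; Σ_t [8,8]: t=8:+1/967680 = 1/967680; (3j)²=1/6435 [(6 4 2; -2 4 -2)], sign=+1
I_A²/I_B² = (28/715)/(1/6435) = 252/1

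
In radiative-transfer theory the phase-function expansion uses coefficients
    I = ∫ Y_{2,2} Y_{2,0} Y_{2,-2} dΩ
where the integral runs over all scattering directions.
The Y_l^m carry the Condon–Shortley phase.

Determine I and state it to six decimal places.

Rules hold: Σm=0, L=6 even, 0≤2≤4.
N = 5·5·5 = 125
Δ = 2!·2!·2!/7! = 1/630
Racah Σ t=0..2: t=0:+1/8 t=1:−1/1 t=2:+1/8 = -3/4
⇒ 3j(2 2 2; 0 0 0)² = 2/35, sgn -1
Racah Σ t=0..0: t=0:+1/8 = 1/8
⇒ 3j(2 2 2; 2 0 -2)² = 2/35, sgn +1
4πI² = N·(3j₀)²·(3jₘ)² = 20/49
I = -1·√(0.408163/4π) = -0.18022375

-0.180224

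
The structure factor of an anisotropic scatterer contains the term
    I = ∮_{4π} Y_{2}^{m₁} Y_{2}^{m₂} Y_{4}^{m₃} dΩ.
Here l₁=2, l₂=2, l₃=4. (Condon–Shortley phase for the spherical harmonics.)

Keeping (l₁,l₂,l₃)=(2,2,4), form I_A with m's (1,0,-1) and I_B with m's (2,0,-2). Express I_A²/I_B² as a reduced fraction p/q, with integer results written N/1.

l's match ⇒ only the (l;m) 3-j factors differ between A and B.
A: triangle coeff Δ(2,2,4) = 1/630; Σ_t [0,0]: t=0:+1/24 = 1/24; (3j)²=1/21 [(2 2 4; 1 0 -1)], sign=-1
B: triangle coeff Δ(2,2,4) = 1/630; Σ_t [0,0]: t=0:+1/96 = 1/96; (3j)²=1/42 [(2 2 4; 2 0 -2)], sign=+1
I_A²/I_B² = (1/21)/(1/42) = 2/1

2/1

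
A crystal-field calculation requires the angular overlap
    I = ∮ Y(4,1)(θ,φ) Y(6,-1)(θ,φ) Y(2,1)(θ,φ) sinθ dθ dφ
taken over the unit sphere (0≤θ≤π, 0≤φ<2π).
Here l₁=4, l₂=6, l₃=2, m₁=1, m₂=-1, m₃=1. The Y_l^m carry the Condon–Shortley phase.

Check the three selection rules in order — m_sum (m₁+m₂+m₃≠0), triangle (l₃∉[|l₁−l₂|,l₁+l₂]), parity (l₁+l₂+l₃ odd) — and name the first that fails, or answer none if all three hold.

Σmᵢ = 1  ✗
l₃∈[|l₁−l₂|,l₁+l₂]=[2,10], have l₃=2
Σlᵢ = 12 ⇒ even

m_sum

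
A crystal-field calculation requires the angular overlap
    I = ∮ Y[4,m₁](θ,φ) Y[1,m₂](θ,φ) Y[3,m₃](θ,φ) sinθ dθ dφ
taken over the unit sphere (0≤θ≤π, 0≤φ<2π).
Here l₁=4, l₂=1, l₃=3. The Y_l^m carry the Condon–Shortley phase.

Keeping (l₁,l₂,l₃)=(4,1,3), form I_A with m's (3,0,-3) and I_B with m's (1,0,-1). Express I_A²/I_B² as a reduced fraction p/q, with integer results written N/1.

7/15

Same 4,1,3: normalisation and zero-m 3j drop out of the ratio.
A: Δ: 2! 6! 0! / 9! → 1/252; sum: t=1:−1/720 = -1/720; 3j²(4 1 3; 3 0 -3) = Δ·Π!·Σ² = 1/36  (sign -1)
B: Δ: 2! 6! 0! / 9! → 1/252; sum: t=1:−1/48 = -1/48; 3j²(4 1 3; 1 0 -1) = Δ·Π!·Σ² = 5/84  (sign -1)
I_A²/I_B² = (1/36)/(5/84) = 7/15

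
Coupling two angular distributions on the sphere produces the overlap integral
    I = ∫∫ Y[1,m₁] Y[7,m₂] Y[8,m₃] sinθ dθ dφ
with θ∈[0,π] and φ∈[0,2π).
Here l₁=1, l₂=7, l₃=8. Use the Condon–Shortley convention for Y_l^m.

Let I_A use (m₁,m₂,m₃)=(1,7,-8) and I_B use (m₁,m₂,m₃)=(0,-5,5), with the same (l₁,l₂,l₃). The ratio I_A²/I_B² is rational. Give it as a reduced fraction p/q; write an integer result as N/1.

l's match ⇒ only the (l;m) 3-j factors differ between A and B.
A: triangle coeff Δ(1,7,8) = 1/2040; Σ_t [0,0]: t=0:+1/174356582400 = 1/174356582400; (3j)²=1/17 [(1 7 8; 1 7 -8)], sign=+1
B: triangle coeff Δ(1,7,8) = 1/2040; Σ_t [0,0]: t=0:+1/958003200 = 1/958003200; (3j)²=13/680 [(1 7 8; 0 -5 5)], sign=-1
I_A²/I_B² = (1/17)/(13/680) = 40/13

40/13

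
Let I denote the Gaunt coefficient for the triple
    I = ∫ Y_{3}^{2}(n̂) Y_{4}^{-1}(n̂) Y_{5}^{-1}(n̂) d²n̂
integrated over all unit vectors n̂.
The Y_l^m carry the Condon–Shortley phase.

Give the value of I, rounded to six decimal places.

Checks pass: Σm=0; 12 even; l₃=5∈[1,7].
(2·3+1)(2·4+1)(2·5+1) = 693
Δ: 2! 4! 6! / 13! → 1/180180
sum: t=0:+1/576 t=1:−1/144 t=2:+1/576 = -1/288
3j²(3 4 5; 0 0 0) = Δ·Π!·Σ² = 20/1001  (sign +1)
sum: t=0:+1/432 t=1:−1/1152 = 5/3456
3j²(3 4 5; 2 -1 -1) = Δ·Π!·Σ² = 625/36036  (sign +1)
combine: 4πI² = 693·20/1001·625/36036 = 3125/13013
take √, sign +1: I = 0.13823925

0.138239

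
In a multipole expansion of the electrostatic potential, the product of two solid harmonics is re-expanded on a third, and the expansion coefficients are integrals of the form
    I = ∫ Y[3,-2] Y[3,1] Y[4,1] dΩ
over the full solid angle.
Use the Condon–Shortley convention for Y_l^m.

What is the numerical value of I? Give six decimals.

0.145070

Checks pass: Σm=0; 10 even; l₃=4∈[0,6].
(2·3+1)(2·3+1)(2·4+1) = 441
Δ: 2! 4! 4! / 11! → 1/34650
sum: t=0:+1/72 t=1:−1/16 t=2:+1/72 = -5/144
3j²(3 3 4; 0 0 0) = Δ·Π!·Σ² = 2/77  (sign -1)
sum: t=1:−1/144 t=2:+1/48 = 1/72
3j²(3 3 4; -2 1 1) = Δ·Π!·Σ² = 16/693  (sign -1)
combine: 4πI² = 441·2/77·16/693 = 32/121
take √, sign +1: I = 0.14506992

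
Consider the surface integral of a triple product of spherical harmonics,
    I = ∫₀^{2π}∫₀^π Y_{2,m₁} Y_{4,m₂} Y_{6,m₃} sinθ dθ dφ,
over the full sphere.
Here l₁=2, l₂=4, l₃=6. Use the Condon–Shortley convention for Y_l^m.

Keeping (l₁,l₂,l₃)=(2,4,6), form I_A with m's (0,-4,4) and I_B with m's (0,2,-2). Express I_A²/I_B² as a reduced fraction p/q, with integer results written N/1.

15/56

Same 2,4,6: normalisation and zero-m 3j drop out of the ratio.
A: Δ: 0! 4! 8! / 13! → 1/6435; sum: t=0:+1/161280 = 1/161280; 3j²(2 4 6; 0 -4 4) = Δ·Π!·Σ² = 1/143  (sign +1)
B: Δ: 0! 4! 8! / 13! → 1/6435; sum: t=0:+1/5760 = 1/5760; 3j²(2 4 6; 0 2 -2) = Δ·Π!·Σ² = 56/2145  (sign +1)
I_A²/I_B² = (1/143)/(56/2145) = 15/56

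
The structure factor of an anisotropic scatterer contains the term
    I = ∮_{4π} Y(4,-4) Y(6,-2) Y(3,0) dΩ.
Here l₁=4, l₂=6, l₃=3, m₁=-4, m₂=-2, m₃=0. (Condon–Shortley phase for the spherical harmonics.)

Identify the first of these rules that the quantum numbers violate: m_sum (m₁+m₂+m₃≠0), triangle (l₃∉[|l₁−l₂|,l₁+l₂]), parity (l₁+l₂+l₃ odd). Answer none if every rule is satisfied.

m_sum

m₁+m₂+m₃ = -4 − 2 + 0 = -6  ✗
triangle: |4−6|=2 ≤ l₃=3 ≤ 4+6=10
parity: l₁+l₂+l₃ = 13 is odd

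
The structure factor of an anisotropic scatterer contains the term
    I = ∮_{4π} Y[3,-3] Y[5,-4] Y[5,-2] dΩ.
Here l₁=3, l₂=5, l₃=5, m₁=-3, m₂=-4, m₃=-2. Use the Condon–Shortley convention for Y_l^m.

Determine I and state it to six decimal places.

Σmᵢ = -9 ≠ 0, so the φ-integral vanishes; I = 0

0.000000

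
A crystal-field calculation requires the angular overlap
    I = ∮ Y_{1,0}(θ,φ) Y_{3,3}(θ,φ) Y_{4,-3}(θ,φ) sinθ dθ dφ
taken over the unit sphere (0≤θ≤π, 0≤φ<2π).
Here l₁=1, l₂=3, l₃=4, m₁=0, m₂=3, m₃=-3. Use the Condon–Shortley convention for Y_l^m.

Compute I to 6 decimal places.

Checks pass: Σm=0; 8 even; l₃=4∈[2,4].
(2·1+1)(2·3+1)(2·4+1) = 189
Δ: 0! 2! 6! / 9! → 1/252
sum: t=0:+1/36 = 1/36
3j²(1 3 4; 0 0 0) = Δ·Π!·Σ² = 4/63  (sign +1)
sum: t=0:+1/720 = 1/720
3j²(1 3 4; 0 3 -3) = Δ·Π!·Σ² = 1/36  (sign -1)
combine: 4πI² = 189·4/63·1/36 = 1/3
take √, sign -1: I = -0.16286750

-0.162868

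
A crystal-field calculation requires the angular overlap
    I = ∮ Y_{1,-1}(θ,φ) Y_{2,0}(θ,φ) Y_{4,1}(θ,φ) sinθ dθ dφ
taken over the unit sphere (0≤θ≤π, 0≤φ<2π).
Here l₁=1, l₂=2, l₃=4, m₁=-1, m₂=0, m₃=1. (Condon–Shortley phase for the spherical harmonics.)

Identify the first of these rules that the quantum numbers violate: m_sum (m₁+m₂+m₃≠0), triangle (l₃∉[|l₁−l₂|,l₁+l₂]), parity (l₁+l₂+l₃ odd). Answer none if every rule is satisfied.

triangle

azimuthal sum: -1 + 0 + 1 = 0  ✓
1 ≤ 4 ≤ 3 (triangle on l)  ✗
L = 1 + 2 + 4 = 7 (odd)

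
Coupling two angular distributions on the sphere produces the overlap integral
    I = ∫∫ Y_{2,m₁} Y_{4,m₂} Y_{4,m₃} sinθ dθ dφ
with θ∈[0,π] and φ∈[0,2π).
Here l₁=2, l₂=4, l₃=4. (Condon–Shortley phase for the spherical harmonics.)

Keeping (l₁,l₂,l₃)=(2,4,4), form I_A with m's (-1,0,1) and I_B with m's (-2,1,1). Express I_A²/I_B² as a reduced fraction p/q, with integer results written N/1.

1/20

l's match ⇒ only the (l;m) 3-j factors differ between A and B.
A: triangle coeff Δ(2,4,4) = 1/13860; Σ_t [1,2]: t=1:−1/72 t=2:+1/96 = -1/288; (3j)²=1/462 [(2 4 4; -1 0 1)], sign=+1
B: triangle coeff Δ(2,4,4) = 1/13860; Σ_t [2,2]: t=2:+1/144 = 1/144; (3j)²=10/231 [(2 4 4; -2 1 1)], sign=-1
I_A²/I_B² = (1/462)/(10/231) = 1/20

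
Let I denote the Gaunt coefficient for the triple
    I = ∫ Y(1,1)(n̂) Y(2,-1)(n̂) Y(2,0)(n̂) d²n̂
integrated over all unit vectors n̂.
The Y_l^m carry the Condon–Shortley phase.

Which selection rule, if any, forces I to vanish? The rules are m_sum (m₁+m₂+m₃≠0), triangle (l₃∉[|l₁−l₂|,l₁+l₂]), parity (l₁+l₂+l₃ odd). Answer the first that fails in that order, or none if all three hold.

m₁+m₂+m₃ = 1 − 1 + 0 = 0  ✓
triangle: |1−2|=1 ≤ l₃=2 ≤ 1+2=3  ✓
parity: l₁+l₂+l₃ = 5 is odd  ✗

parity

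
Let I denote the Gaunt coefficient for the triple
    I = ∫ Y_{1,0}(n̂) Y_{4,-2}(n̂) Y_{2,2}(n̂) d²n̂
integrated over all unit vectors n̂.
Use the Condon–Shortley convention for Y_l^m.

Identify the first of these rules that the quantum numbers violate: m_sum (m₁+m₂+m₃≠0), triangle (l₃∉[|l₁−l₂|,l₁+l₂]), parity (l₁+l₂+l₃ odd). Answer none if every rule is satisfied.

Σmᵢ = 0  ✓
l₃∈[|l₁−l₂|,l₁+l₂]=[3,5], have l₃=2  ✗
Σlᵢ = 7 ⇒ odd

triangle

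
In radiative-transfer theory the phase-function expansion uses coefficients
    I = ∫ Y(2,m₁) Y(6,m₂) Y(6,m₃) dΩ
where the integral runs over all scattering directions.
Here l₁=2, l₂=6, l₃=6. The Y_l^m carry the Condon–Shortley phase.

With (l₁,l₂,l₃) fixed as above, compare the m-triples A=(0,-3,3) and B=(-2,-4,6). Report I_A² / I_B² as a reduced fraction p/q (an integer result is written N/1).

Shared (l₁,l₂,l₃)=(2,6,6): N and (l;000)² cancel in I_A²/I_B².
A: Δ = 2!·2!·10!/15! = 1/90090; Racah Σ t=0..2: t=0:+1/120960 t=1:−1/80640 t=2:+1/1451520 = -1/290304; ⇒ 3j(2 6 6; 0 -3 3)² = 5/2002, sgn +1
B: Δ = 2!·2!·10!/15! = 1/90090; Racah Σ t=2..2: t=2:+1/14515200 = 1/14515200; ⇒ 3j(2 6 6; -2 -4 6)² = 2/455, sgn +1
I_A²/I_B² = (5/2002)/(2/455) = 25/44

25/44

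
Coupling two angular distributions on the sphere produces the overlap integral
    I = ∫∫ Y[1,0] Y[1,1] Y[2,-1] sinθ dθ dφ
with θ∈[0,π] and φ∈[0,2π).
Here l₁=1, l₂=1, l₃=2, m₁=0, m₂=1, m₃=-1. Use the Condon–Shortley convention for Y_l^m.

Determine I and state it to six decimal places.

-0.218510

Rules hold: Σm=0, L=4 even, 0≤2≤2.
N = 3·3·5 = 45
Δ = 0!·2!·2!/5! = 1/30
Racah Σ t=0..0: t=0:+1/1 = 1/1
⇒ 3j(1 1 2; 0 0 0)² = 2/15, sgn +1
Racah Σ t=0..0: t=0:+1/2 = 1/2
⇒ 3j(1 1 2; 0 1 -1)² = 1/10, sgn -1
4πI² = N·(3j₀)²·(3jₘ)² = 3/5
I = -1·√(0.6/4π) = -0.21850969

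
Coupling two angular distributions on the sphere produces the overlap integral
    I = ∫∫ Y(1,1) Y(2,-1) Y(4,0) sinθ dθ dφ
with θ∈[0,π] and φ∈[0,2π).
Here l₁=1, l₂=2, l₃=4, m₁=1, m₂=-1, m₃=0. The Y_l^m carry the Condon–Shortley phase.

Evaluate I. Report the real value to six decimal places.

|1−2|≤4≤1+2 violated ⇒ I = 0

0.000000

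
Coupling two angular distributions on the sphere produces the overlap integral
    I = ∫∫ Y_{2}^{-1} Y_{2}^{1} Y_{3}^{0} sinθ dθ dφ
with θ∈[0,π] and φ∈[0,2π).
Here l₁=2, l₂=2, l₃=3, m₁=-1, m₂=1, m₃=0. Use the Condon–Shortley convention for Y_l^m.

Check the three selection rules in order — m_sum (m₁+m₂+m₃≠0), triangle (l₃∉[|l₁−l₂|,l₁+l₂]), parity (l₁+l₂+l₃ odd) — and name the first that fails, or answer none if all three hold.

Σmᵢ = 0  ✓
l₃∈[|l₁−l₂|,l₁+l₂]=[0,4], have l₃=3  ✓
Σlᵢ = 7 ⇒ odd  ✗

parity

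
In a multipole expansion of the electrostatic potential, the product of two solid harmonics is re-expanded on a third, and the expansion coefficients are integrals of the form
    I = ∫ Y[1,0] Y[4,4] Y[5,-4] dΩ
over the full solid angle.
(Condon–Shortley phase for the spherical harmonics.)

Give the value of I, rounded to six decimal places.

0.147319

Checks pass: Σm=0; 10 even; l₃=5∈[3,5].
(2·1+1)(2·4+1)(2·5+1) = 297
Δ: 0! 2! 8! / 11! → 1/495
sum: t=0:+1/576 = 1/576
3j²(1 4 5; 0 0 0) = Δ·Π!·Σ² = 5/99  (sign -1)
sum: t=0:+1/40320 = 1/40320
3j²(1 4 5; 0 4 -4) = Δ·Π!·Σ² = 1/55  (sign -1)
combine: 4πI² = 297·5/99·1/55 = 3/11
take √, sign +1: I = 0.14731920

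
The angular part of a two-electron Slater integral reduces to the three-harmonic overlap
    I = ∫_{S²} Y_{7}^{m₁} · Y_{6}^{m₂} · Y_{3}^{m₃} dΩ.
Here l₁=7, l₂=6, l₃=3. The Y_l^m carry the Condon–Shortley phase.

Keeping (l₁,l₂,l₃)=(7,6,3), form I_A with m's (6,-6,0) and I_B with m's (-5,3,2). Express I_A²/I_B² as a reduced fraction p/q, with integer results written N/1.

Same 7,6,3: normalisation and zero-m 3j drop out of the ratio.
A: Δ: 10! 4! 2! / 17! → 1/2042040; sum: t=0:+1/43545600 = 1/43545600; 3j²(7 6 3; 6 -6 0) = Δ·Π!·Σ² = 33/1190  (sign -1)
B: Δ: 10! 4! 2! / 17! → 1/2042040; sum: t=8:+1/1935360 t=9:−1/4354560 = 1/3483648; 3j²(7 6 3; -5 3 2) = Δ·Π!·Σ² = 125/12376  (sign -1)
I_A²/I_B² = (33/1190)/(125/12376) = 1716/625

1716/625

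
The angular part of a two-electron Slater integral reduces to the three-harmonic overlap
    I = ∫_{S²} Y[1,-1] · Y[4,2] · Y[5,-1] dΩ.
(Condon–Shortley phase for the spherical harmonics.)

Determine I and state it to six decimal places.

-0.120286

m-sum 0 ✓  L=10 even ✓  3≤5≤5 ✓
Π(2lᵢ+1) = 3×9×11 = 297
triangle coeff Δ(1,4,5) = 1/495
Σ_t [0,0]: t=0:+1/576 = 1/576
(3j)²=5/99 [(1 4 5; 0 0 0)], sign=-1
Σ_t [0,0]: t=0:+1/2880 = 1/2880
(3j)²=2/165 [(1 4 5; -1 2 -1)], sign=+1
⇒ 4πI² = 2/11
I = (-1)√(2/11/(4π)) = -0.12028562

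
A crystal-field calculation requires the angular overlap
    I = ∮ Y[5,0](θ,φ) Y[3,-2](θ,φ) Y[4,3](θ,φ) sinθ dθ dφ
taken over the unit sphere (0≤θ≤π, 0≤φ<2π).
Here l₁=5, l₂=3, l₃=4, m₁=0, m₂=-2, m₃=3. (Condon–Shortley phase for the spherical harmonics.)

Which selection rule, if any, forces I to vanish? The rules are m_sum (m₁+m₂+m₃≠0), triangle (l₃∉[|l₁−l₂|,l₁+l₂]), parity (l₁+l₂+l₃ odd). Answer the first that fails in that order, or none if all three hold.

m_sum

azimuthal sum: 0 − 2 + 3 = 1  ✗
2 ≤ 4 ≤ 8 (triangle on l)
L = 5 + 3 + 4 = 12 (even)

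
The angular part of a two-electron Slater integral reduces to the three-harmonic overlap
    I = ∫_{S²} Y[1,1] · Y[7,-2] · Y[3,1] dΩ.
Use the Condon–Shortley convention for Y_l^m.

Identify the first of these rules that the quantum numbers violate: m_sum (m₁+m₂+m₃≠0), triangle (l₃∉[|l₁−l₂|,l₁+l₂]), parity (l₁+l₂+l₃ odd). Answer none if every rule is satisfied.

azimuthal sum: 1 − 2 + 1 = 0  ✓
6 ≤ 3 ≤ 8 (triangle on l)  ✗
L = 1 + 7 + 3 = 11 (odd)

triangle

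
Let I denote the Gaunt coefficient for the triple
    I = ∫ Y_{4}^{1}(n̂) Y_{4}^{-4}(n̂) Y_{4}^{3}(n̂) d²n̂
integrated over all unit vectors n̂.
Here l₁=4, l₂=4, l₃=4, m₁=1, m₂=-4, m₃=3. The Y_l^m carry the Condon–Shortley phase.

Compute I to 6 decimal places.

-0.168431

m-sum 0 ✓  L=12 even ✓  0≤4≤8 ✓
Π(2lᵢ+1) = 9×9×9 = 729
triangle coeff Δ(4,4,4) = 1/450450
Σ_t [0,4]: t=0:+1/13824 t=1:−1/216 t=2:+1/64 t=3:−1/216 t=4:+1/13824 = 5/768
(3j)²=18/1001 [(4 4 4; 0 0 0)], sign=+1
Σ_t [0,0]: t=0:+1/3456 = 1/3456
(3j)²=35/1287 [(4 4 4; 1 -4 3)], sign=-1
⇒ 4πI² = 7290/20449
I = (-1)√(7290/20449/(4π)) = -0.16843130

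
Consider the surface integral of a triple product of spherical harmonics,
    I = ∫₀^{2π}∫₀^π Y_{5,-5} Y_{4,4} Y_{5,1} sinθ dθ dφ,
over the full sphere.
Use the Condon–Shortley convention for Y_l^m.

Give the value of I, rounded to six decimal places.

Checks pass: Σm=0; 14 even; l₃=5∈[1,9].
(2·5+1)(2·4+1)(2·5+1) = 1089
Δ: 4! 6! 4! / 15! → 1/3153150
sum: t=0:+1/69120 t=1:−1/1728 t=2:+1/576 t=3:−1/1728 t=4:+1/69120 = 7/11520
3j²(5 4 5; 0 0 0) = Δ·Π!·Σ² = 2/143  (sign -1)
sum: t=4:+1/414720 = 1/414720
3j²(5 4 5; -5 4 1) = Δ·Π!·Σ² = 2/429  (sign +1)
combine: 4πI² = 1089·2/143·2/429 = 12/169
take √, sign -1: I = -0.07516962

-0.075170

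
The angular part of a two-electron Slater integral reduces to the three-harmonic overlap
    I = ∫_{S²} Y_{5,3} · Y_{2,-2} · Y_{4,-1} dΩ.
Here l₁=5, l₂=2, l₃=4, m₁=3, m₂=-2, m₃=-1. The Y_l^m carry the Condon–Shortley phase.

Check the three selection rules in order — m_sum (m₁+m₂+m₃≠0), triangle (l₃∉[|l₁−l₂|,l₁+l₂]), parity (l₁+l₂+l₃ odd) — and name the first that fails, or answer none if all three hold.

parity

azimuthal sum: 3 − 2 − 1 = 0  ✓
3 ≤ 4 ≤ 7 (triangle on l)  ✓
L = 5 + 2 + 4 = 11 (odd)  ✗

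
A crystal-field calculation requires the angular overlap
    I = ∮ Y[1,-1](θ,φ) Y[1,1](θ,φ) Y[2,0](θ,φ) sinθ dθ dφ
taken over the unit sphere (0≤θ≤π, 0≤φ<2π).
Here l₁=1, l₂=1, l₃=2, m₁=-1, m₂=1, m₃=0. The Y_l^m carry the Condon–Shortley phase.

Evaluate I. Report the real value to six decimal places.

Checks pass: Σm=0; 4 even; l₃=2∈[0,2].
(2·1+1)(2·1+1)(2·2+1) = 45
Δ: 0! 2! 2! / 5! → 1/30
sum: t=0:+1/1 = 1/1
3j²(1 1 2; 0 0 0) = Δ·Π!·Σ² = 2/15  (sign +1)
sum: t=0:+1/4 = 1/4
3j²(1 1 2; -1 1 0) = Δ·Π!·Σ² = 1/30  (sign +1)
combine: 4πI² = 45·2/15·1/30 = 1/5
take √, sign +1: I = 0.12615663

0.126157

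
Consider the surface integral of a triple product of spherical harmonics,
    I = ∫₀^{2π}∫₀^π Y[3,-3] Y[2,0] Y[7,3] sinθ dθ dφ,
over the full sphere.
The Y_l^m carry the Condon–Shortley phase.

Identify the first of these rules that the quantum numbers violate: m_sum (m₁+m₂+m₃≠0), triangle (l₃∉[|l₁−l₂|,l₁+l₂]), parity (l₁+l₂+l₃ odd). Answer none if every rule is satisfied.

azimuthal sum: -3 + 0 + 3 = 0  ✓
1 ≤ 7 ≤ 5 (triangle on l)  ✗
L = 3 + 2 + 7 = 12 (even)

triangle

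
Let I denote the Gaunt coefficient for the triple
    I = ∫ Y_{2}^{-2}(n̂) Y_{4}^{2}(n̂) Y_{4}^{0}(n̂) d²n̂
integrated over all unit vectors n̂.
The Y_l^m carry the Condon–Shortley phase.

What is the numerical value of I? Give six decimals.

m-sum 0 ✓  L=10 even ✓  2≤4≤6 ✓
Π(2lᵢ+1) = 5×9×9 = 405
triangle coeff Δ(2,4,4) = 1/13860
Σ_t [0,2]: t=0:+1/192 t=1:−1/36 t=2:+1/192 = -5/288
(3j)²=20/693 [(2 4 4; 0 0 0)], sign=-1
Σ_t [2,2]: t=2:+1/192 = 1/192
(3j)²=3/77 [(2 4 4; -2 2 0)], sign=+1
⇒ 4πI² = 2700/5929
I = (-1)√(2700/5929/(4π)) = -0.19036462

-0.190365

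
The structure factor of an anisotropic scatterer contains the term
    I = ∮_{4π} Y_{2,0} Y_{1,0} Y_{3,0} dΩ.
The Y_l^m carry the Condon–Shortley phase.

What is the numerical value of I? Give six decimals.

Rules hold: Σm=0, L=6 even, 1≤3≤3.
N = 5·3·7 = 105
Δ = 0!·4!·2!/7! = 1/105
Racah Σ t=0..0: t=0:+1/4 = 1/4
⇒ 3j(2 1 3; 0 0 0)² = 3/35, sgn -1
(m-triple is (0,0,0) — same symbol as above.)
4πI² = N·(3j₀)²·(3jₘ)² = 27/35
I = +1·√(0.771429/4π) = 0.24776670

0.247767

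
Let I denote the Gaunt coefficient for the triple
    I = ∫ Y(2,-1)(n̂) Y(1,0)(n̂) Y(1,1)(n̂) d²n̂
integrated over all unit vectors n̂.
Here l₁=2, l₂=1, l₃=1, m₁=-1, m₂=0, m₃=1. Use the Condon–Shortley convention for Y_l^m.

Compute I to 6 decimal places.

-0.218510

Checks pass: Σm=0; 4 even; l₃=1∈[1,3].
(2·2+1)(2·1+1)(2·1+1) = 45
Δ: 2! 2! 0! / 5! → 1/30
sum: t=1:−1/1 = -1/1
3j²(2 1 1; 0 0 0) = Δ·Π!·Σ² = 2/15  (sign +1)
sum: t=1:−1/2 = -1/2
3j²(2 1 1; -1 0 1) = Δ·Π!·Σ² = 1/10  (sign -1)
combine: 4πI² = 45·2/15·1/10 = 3/5
take √, sign -1: I = -0.21850969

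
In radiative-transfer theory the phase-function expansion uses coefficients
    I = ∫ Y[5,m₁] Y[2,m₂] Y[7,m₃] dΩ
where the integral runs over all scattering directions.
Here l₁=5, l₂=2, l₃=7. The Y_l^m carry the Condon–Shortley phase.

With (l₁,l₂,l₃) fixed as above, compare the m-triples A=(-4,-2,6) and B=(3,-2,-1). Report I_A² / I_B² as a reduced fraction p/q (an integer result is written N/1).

143/3

l's match ⇒ only the (l;m) 3-j factors differ between A and B.
A: triangle coeff Δ(5,2,7) = 1/15015; Σ_t [0,0]: t=0:+1/8709120 = 1/8709120; (3j)²=1/21 [(5 2 7; -4 -2 6)], sign=-1
B: triangle coeff Δ(5,2,7) = 1/15015; Σ_t [0,0]: t=0:+1/1935360 = 1/1935360; (3j)²=1/1001 [(5 2 7; 3 -2 -1)], sign=+1
I_A²/I_B² = (1/21)/(1/1001) = 143/3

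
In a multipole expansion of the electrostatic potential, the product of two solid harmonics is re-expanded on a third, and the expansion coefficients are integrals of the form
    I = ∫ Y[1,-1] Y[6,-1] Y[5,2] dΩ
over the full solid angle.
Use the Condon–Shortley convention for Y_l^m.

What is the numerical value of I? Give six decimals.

-0.129207

Checks pass: Σm=0; 12 even; l₃=5∈[5,7].
(2·1+1)(2·6+1)(2·5+1) = 429
Δ: 2! 0! 10! / 13! → 1/858
sum: t=1:−1/14400 = -1/14400
3j²(1 6 5; 0 0 0) = Δ·Π!·Σ² = 6/143  (sign +1)
sum: t=2:+1/60480 = 1/60480
3j²(1 6 5; -1 -1 2) = Δ·Π!·Σ² = 5/429  (sign -1)
combine: 4πI² = 429·6/143·5/429 = 30/143
take √, sign -1: I = -0.12920749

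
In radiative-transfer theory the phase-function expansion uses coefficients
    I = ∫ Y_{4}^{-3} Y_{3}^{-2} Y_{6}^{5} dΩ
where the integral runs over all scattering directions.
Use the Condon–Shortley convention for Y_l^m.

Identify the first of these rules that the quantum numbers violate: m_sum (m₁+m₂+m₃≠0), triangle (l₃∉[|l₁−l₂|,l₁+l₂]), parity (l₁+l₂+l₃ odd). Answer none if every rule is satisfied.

azimuthal sum: -3 − 2 + 5 = 0  ✓
1 ≤ 6 ≤ 7 (triangle on l)  ✓
L = 4 + 3 + 6 = 13 (odd)  ✗

parity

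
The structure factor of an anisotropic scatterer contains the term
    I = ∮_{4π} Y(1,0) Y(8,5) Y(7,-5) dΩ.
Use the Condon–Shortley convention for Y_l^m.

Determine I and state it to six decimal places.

-0.191081

Rules hold: Σm=0, L=16 even, 7≤7≤9.
N = 3·17·15 = 765
Δ = 2!·0!·14!/17! = 1/2040
Racah Σ t=1..1: t=1:−1/25401600 = -1/25401600
⇒ 3j(1 8 7; 0 0 0)² = 8/255, sgn +1
Racah Σ t=1..1: t=1:−1/958003200 = -1/958003200
⇒ 3j(1 8 7; 0 5 -5)² = 13/680, sgn -1
4πI² = N·(3j₀)²·(3jₘ)² = 39/85
I = -1·√(0.458824/4π) = -0.19108118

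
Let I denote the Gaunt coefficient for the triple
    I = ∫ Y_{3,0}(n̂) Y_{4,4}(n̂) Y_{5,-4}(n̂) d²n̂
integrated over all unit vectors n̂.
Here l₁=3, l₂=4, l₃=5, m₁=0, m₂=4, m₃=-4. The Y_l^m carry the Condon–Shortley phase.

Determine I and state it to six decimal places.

m-sum 0 ✓  L=12 even ✓  1≤5≤7 ✓
Π(2lᵢ+1) = 7×9×11 = 693
triangle coeff Δ(3,4,5) = 1/180180
Σ_t [0,2]: t=0:+1/576 t=1:−1/144 t=2:+1/576 = -1/288
(3j)²=20/1001 [(3 4 5; 0 0 0)], sign=+1
Σ_t [2,2]: t=2:+1/8640 = 1/8640
(3j)²=28/715 [(3 4 5; 0 4 -4)], sign=-1
⇒ 4πI² = 1008/1859
I = (-1)√(1008/1859/(4π)) = -0.20772350

-0.207724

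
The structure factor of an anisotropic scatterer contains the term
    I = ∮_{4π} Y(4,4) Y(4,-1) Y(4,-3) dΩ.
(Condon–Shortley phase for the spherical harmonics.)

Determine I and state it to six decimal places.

Checks pass: Σm=0; 12 even; l₃=4∈[0,8].
(2·4+1)(2·4+1)(2·4+1) = 729
Δ: 4! 4! 4! / 13! → 1/450450
sum: t=0:+1/13824 t=1:−1/216 t=2:+1/64 t=3:−1/216 t=4:+1/13824 = 5/768
3j²(4 4 4; 0 0 0) = Δ·Π!·Σ² = 18/1001  (sign +1)
sum: t=0:+1/3456 = 1/3456
3j²(4 4 4; 4 -1 -3) = Δ·Π!·Σ² = 35/1287  (sign -1)
combine: 4πI² = 729·18/1001·35/1287 = 7290/20449
take √, sign -1: I = -0.16843130

-0.168431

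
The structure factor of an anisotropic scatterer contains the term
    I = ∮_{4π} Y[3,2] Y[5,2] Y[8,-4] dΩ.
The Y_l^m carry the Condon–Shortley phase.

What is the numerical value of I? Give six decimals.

Rules hold: Σm=0, L=16 even, 2≤8≤8.
N = 7·11·17 = 1309
Δ = 0!·6!·10!/17! = 1/136136
Racah Σ t=0..0: t=0:+1/518400 = 1/518400
⇒ 3j(3 5 8; 0 0 0)² = 56/2431, sgn +1
Racah Σ t=0..0: t=0:+1/3628800 = 1/3628800
⇒ 3j(3 5 8; 2 2 -4)² = 36/1547, sgn +1
4πI² = N·(3j₀)²·(3jₘ)² = 2016/2873
I = +1·√(0.701706/4π) = 0.23630479

0.236305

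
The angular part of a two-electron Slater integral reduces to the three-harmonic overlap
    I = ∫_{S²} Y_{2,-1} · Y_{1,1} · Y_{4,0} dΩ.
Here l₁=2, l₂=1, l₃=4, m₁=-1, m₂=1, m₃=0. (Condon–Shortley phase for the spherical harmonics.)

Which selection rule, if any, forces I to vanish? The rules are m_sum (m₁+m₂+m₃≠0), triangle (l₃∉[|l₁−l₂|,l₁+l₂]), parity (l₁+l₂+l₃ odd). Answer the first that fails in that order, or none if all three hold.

triangle

Σmᵢ = 0  ✓
l₃∈[|l₁−l₂|,l₁+l₂]=[1,3], have l₃=4  ✗
Σlᵢ = 7 ⇒ odd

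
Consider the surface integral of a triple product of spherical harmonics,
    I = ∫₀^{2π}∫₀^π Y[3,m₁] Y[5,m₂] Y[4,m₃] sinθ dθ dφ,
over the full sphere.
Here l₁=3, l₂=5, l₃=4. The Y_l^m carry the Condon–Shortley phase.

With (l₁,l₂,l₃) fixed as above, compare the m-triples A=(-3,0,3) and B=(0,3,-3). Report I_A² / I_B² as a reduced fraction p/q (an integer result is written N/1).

Shared (l₁,l₂,l₃)=(3,5,4): N and (l;000)² cancel in I_A²/I_B².
A: Δ = 4!·2!·6!/13! = 1/180180; Racah Σ t=4..4: t=4:+1/5760 = 1/5760; ⇒ 3j(3 5 4; -3 0 3)² = 5/572, sgn -1
B: Δ = 4!·2!·6!/13! = 1/180180; Racah Σ t=2..3: t=2:+1/2880 t=3:−1/1440 = -1/2880; ⇒ 3j(3 5 4; 0 3 -3)² = 7/715, sgn +1
I_A²/I_B² = (5/572)/(7/715) = 25/28

25/28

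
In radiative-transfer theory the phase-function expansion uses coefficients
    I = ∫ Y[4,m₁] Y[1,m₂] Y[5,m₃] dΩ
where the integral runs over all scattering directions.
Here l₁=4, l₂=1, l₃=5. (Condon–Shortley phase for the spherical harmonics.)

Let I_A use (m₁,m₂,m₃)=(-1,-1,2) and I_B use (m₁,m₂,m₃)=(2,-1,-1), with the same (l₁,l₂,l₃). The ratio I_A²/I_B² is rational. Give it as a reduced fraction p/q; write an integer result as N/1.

7/2

Shared (l₁,l₂,l₃)=(4,1,5): N and (l;000)² cancel in I_A²/I_B².
A: Δ = 0!·8!·2!/11! = 1/495; Racah Σ t=0..0: t=0:+1/1440 = 1/1440; ⇒ 3j(4 1 5; -1 -1 2)² = 7/165, sgn -1
B: Δ = 0!·8!·2!/11! = 1/495; Racah Σ t=0..0: t=0:+1/2880 = 1/2880; ⇒ 3j(4 1 5; 2 -1 -1)² = 2/165, sgn +1
I_A²/I_B² = (7/165)/(2/165) = 7/2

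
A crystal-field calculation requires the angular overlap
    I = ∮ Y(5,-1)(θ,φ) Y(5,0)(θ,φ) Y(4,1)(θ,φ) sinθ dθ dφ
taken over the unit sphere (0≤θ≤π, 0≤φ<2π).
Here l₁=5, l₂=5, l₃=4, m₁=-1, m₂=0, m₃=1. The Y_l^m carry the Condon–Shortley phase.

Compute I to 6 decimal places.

-0.053153

Checks pass: Σm=0; 14 even; l₃=4∈[0,10].
(2·5+1)(2·5+1)(2·4+1) = 1089
Δ: 6! 4! 4! / 15! → 1/3153150
sum: t=1:−1/69120 t=2:+1/1728 t=3:−1/576 t=4:+1/1728 t=5:−1/69120 = -7/11520
3j²(5 5 4; 0 0 0) = Δ·Π!·Σ² = 2/143  (sign -1)
sum: t=2:+1/6912 t=3:−1/864 t=4:+1/1152 t=5:−1/17280 = -7/34560
3j²(5 5 4; -1 0 1) = Δ·Π!·Σ² = 1/429  (sign +1)
combine: 4πI² = 1089·2/143·1/429 = 6/169
take √, sign -1: I = -0.05315295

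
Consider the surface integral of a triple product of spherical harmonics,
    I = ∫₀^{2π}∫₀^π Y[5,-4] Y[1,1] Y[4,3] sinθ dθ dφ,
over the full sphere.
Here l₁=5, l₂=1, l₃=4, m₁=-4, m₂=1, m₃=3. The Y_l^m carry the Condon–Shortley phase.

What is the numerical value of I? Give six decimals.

Checks pass: Σm=0; 10 even; l₃=4∈[4,6].
(2·5+1)(2·1+1)(2·4+1) = 297
Δ: 2! 8! 0! / 11! → 1/495
sum: t=1:−1/576 = -1/576
3j²(5 1 4; 0 0 0) = Δ·Π!·Σ² = 5/99  (sign -1)
sum: t=2:+1/10080 = 1/10080
3j²(5 1 4; -4 1 3) = Δ·Π!·Σ² = 4/55  (sign -1)
combine: 4πI² = 297·5/99·4/55 = 12/11
take √, sign +1: I = 0.29463840

0.294638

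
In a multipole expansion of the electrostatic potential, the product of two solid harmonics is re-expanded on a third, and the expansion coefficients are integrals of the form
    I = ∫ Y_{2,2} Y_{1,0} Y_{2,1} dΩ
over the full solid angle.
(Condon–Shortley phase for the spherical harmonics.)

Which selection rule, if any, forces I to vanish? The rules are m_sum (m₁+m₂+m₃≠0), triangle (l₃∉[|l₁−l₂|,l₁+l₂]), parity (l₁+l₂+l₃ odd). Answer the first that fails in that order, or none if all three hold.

m_sum

m₁+m₂+m₃ = 2 + 0 + 1 = 3  ✗
triangle: |2−1|=1 ≤ l₃=2 ≤ 2+1=3
parity: l₁+l₂+l₃ = 5 is odd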